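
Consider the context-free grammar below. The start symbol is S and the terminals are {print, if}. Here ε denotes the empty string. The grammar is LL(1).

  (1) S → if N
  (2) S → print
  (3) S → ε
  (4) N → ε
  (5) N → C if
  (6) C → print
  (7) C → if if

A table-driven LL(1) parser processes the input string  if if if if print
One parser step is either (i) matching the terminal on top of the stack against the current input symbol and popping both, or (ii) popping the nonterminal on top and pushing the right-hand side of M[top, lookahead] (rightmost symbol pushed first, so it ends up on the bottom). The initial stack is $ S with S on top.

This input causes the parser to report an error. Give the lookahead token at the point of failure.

print

     Stack       Input                Action
  1  $ S         if if if if print $  expand S → if N
  2  $ N if      if if if if print $  match if
  3  $ N         if if if print $     expand N → C if
  4  $ if C      if if if print $     expand C → if if
  5  $ if if if  if if if print $     match if
  6  $ if if     if if print $        match if
  7  $ if        if print $           match if
  8  $           print $              error: stack empty but input remains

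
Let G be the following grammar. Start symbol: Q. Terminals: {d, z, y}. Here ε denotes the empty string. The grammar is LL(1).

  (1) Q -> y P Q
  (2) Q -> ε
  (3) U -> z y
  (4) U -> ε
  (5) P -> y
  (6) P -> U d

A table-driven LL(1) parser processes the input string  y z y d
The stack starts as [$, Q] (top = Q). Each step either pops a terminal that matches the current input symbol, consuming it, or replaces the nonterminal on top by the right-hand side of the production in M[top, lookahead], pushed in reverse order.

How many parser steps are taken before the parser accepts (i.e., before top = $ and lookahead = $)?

8

     Stack      Input      Action
  1  $ Q        y z y d $  expand Q -> y P Q
  2  $ Q P y    y z y d $  match y
  3  $ Q P      z y d $    expand P -> U d
  4  $ Q d U    z y d $    expand U -> z y
  5  $ Q d y z  z y d $    match z
  6  $ Q d y    y d $      match y
  7  $ Q d      d $        match d
  8  $ Q        $          expand Q -> ε
Accept reached after 8 steps.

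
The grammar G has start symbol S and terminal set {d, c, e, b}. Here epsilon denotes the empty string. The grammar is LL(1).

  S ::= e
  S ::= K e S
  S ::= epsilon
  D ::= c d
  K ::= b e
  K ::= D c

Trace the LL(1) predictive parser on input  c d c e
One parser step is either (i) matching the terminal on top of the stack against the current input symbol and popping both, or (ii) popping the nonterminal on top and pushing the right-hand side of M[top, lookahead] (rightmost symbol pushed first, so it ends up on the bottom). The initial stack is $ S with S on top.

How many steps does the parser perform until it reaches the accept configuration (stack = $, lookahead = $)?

     Stack        Input      Action
  1  $ S          c d c e $  expand S ::= K e S
  2  $ S e K      c d c e $  expand K ::= D c
  3  $ S e c D    c d c e $  expand D ::= c d
  4  $ S e c d c  c d c e $  match c
  5  $ S e c d    d c e $    match d
  6  $ S e c      c e $      match c
  7  $ S e        e $        match e
  8  $ S          $          expand S ::= epsilon
Accept reached after 8 steps.

8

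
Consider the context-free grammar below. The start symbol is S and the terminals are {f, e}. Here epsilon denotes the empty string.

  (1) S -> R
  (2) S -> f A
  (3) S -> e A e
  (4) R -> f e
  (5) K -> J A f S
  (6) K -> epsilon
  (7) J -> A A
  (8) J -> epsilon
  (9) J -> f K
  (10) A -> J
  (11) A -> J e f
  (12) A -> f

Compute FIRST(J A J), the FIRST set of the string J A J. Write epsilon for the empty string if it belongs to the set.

FIRST(R) = {f}
FIRST(S) = {e, f}  (via R)
FIRST(K) = {epsilon, e, f}  (via J A f S)
FIRST(J) = {epsilon, e, f}  (via A A)
FIRST(A) = {epsilon, e, f}  (via J, J e f)
FIRST(J A J): take FIRST of each symbol in turn, carrying on past any symbol whose FIRST contains epsilon; result {epsilon, e, f}.

{epsilon, e, f}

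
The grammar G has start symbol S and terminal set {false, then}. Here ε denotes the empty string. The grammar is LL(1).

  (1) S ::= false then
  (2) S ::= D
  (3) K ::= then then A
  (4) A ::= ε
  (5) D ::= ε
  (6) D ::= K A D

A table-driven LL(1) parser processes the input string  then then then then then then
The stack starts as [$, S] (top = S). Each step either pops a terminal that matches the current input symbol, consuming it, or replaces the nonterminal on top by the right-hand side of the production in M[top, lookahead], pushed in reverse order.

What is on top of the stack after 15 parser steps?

step 1: stack=$ S  input=then then then then then then $  — expand S ::= D
step 2: stack=$ D  input=then then then then then then $  — expand D ::= K A D
step 3: stack=$ D A K  input=then then then then then then $  — expand K ::= then then A
step 4: stack=$ D A A then then  input=then then then then then then $  — match then
step 5: stack=$ D A A then  input=then then then then then $  — match then
step 6: stack=$ D A A  input=then then then then $  — expand A ::= ε
step 7: stack=$ D A  input=then then then then $  — expand A ::= ε
step 8: stack=$ D  input=then then then then $  — expand D ::= K A D
step 9: stack=$ D A K  input=then then then then $  — expand K ::= then then A
step 10: stack=$ D A A then then  input=then then then then $  — match then
step 11: stack=$ D A A then  input=then then then $  — match then
step 12: stack=$ D A A  input=then then $  — expand A ::= ε
step 13: stack=$ D A  input=then then $  — expand A ::= ε
step 14: stack=$ D  input=then then $  — expand D ::= K A D
step 15: stack=$ D A K  input=then then $  — expand K ::= then then A
Stack after step 15: $ D A A then then (top = then).

then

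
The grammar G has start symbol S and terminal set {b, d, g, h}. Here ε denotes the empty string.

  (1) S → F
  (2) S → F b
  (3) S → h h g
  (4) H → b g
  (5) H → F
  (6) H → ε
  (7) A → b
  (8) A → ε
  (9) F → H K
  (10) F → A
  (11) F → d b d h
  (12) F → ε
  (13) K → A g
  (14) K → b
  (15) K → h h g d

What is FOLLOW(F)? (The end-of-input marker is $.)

{$, b, g, h}

FIRST(A): from A→b we get {b}; from A→ε we get {ε}. So FIRST(A) = {ε, b}.
FIRST(K): from K→A g we get {b, g}; from K→b we get {b}; from K→h h g d we get {h}. So FIRST(K) = {b, g, h}.
FIRST(S): from S→F we get {ε, b, d, g, h}; from S→F b we get {b, d, g, h}; from S→h h g we get {h}. So FIRST(S) = {ε, b, d, g, h}.
FIRST(H): from H→b g we get {b}; from H→F we get {ε, b, d, g, h}; from H→ε we get {ε}. So FIRST(H) = {ε, b, d, g, h}.
FIRST(F): from F→H K we get {b, d, g, h}; from F→A we get {ε, b}; from F→d b d h we get {d}; from F→ε we get {ε}. So FIRST(F) = {ε, b, d, g, h}.
FOLLOW(S) includes $ since S is the start symbol.
FOLLOW(S): S appears on no right-hand side. Thus FOLLOW(S) = {$}.
FOLLOW(H): in F→H K, H is followed by K with FIRST {b, g, h}. Thus FOLLOW(H) = {b, g, h}.
FOLLOW(F): in S→F, the suffix after F is empty, so FOLLOW(F) ⊇ FOLLOW(S) = {$}; in S→F b, F is followed by b with FIRST {b}; in H→F, the suffix after F is empty, so FOLLOW(F) ⊇ FOLLOW(H) = {b, g, h}. Thus FOLLOW(F) = {$, b, g, h}.
FOLLOW(A): in F→A, the suffix after A is empty, so FOLLOW(A) ⊇ FOLLOW(F) = {$, b, g, h}; in K→A g, A is followed by g with FIRST {g}. Thus FOLLOW(A) = {$, b, g, h}.
FOLLOW(K): in F→H K, the suffix after K is empty, so FOLLOW(K) ⊇ FOLLOW(F) = {$, b, g, h}. Thus FOLLOW(K) = {$, b, g, h}.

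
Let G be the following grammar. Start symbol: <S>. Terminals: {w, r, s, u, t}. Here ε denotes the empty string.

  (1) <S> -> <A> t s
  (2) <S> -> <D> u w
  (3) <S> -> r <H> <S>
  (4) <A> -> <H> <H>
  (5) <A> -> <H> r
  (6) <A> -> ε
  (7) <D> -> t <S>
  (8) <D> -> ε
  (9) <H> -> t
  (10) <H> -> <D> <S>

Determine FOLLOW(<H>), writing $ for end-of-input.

FIRST(<D>) = {ε, t}
FIRST(<S>) = {r, t, u}  (via <A> t s, <D> u w)
FIRST(<H>) = {r, t, u}  (via <D> <S>)
FIRST(<A>) = {ε, r, t, u}  (via <H> <H>, <H> r)
FOLLOW(<S>) includes $ since <S> is the start symbol.
FOLLOW(<A>): in <S>-><A> t s, <A> is followed by t s with FIRST {t}. Thus FOLLOW(<A>) = {t}.
FOLLOW(<D>): in <S>-><D> u w, <D> is followed by u w with FIRST {u}; in <H>-><D> <S>, <D> is followed by <S> with FIRST {r, t, u}. Thus FOLLOW(<D>) = {r, t, u}.
FOLLOW(<H>): in <S>->r <H> <S>, <H> is followed by <S> with FIRST {r, t, u}; in <A>-><H> <H> (occurrence 1), <H> is followed by <H> with FIRST {r, t, u}; in <A>-><H> <H> (occurrence 2), the suffix after <H> is empty, so FOLLOW(<H>) ⊇ FOLLOW(<A>) = {t}; in <A>-><H> r, <H> is followed by r with FIRST {r}. Thus FOLLOW(<H>) = {r, t, u}.
FOLLOW(<S>): in <S>->r <H> <S>, the suffix after <S> is empty (adds nothing new); in <D>->t <S>, the suffix after <S> is empty, so FOLLOW(<S>) ⊇ FOLLOW(<D>) = {r, t, u}; in <H>-><D> <S>, the suffix after <S> is empty, so FOLLOW(<S>) ⊇ FOLLOW(<H>) = {r, t, u}. Thus FOLLOW(<S>) = {$, r, t, u}.

{r, t, u}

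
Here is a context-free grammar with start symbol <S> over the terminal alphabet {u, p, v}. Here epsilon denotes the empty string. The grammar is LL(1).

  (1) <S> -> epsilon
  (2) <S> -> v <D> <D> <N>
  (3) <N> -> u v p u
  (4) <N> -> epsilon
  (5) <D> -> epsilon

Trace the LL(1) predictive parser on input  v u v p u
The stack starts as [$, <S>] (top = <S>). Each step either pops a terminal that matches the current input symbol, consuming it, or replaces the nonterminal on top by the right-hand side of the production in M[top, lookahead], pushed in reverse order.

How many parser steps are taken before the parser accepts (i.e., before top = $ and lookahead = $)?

9

step 1: stack=$ <S>  input=v u v p u $  — expand <S> -> v <D> <D> <N>
step 2: stack=$ <N> <D> <D> v  input=v u v p u $  — match v
step 3: stack=$ <N> <D> <D>  input=u v p u $  — expand <D> -> epsilon
step 4: stack=$ <N> <D>  input=u v p u $  — expand <D> -> epsilon
step 5: stack=$ <N>  input=u v p u $  — expand <N> -> u v p u
step 6: stack=$ u p v u  input=u v p u $  — match u
step 7: stack=$ u p v  input=v p u $  — match v
step 8: stack=$ u p  input=p u $  — match p
step 9: stack=$ u  input=u $  — match u
Accept reached after 9 steps.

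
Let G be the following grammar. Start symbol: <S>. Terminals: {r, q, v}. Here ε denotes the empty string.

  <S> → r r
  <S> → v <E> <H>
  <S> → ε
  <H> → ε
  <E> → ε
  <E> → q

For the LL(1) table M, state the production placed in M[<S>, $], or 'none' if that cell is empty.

<S> → ε

FIRST(<S>): from <S>→r r we get {r}; from <S>→v <E> <H> we get {v}; from <S>→ε we get {ε}. So FIRST(<S>) = {ε, r, v}.
FIRST(<H>): from <H>→ε we get {ε}. So FIRST(<H>) = {ε}.
FIRST(<E>): from <E>→ε we get {ε}; from <E>→q we get {q}. So FIRST(<E>) = {ε, q}.
FOLLOW(<S>) includes $ since <S> is the start symbol.
FOLLOW(<S>): <S> appears on no right-hand side. Thus FOLLOW(<S>) = {$}.
For <S> → r r: FIRST(r r) = {r}, so it goes in M[<S>, t] for t ∈ {r}.
For <S> → v <E> <H>: FIRST(v <E> <H>) = {v}, so it goes in M[<S>, t] for t ∈ {v}.
For <S> → ε: FIRST(ε) = {ε}, so it goes in M[<S>, t] for t ∈ {}; since ε ∈ FIRST, also for every t ∈ FOLLOW(<S>) = {$}.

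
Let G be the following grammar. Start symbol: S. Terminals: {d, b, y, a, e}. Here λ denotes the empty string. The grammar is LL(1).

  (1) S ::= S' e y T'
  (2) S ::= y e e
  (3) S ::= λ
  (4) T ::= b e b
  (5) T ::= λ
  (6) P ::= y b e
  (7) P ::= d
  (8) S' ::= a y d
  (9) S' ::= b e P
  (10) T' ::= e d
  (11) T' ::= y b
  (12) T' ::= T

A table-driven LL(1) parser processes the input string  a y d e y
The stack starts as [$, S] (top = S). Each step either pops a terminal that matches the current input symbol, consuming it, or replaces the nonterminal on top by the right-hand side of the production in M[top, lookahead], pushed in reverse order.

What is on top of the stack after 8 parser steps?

T

step 1: stack=$ S  input=a y d e y $  — expand S ::= S' e y T'
step 2: stack=$ T' y e S'  input=a y d e y $  — expand S' ::= a y d
step 3: stack=$ T' y e d y a  input=a y d e y $  — match a
step 4: stack=$ T' y e d y  input=y d e y $  — match y
step 5: stack=$ T' y e d  input=d e y $  — match d
step 6: stack=$ T' y e  input=e y $  — match e
step 7: stack=$ T' y  input=y $  — match y
step 8: stack=$ T'  input=$  — expand T' ::= T
Stack after step 8: $ T (top = T).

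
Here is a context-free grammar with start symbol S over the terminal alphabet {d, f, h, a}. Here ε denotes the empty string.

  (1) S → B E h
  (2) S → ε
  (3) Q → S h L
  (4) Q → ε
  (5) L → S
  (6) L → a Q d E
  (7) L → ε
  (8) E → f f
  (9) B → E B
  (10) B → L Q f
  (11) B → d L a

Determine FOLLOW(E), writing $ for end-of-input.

FIRST(E): from E→f f we get {f}. So FIRST(E) = {f}.
FIRST(S): from S→B E h we get {a, d, f, h}; from S→ε we get {ε}. So FIRST(S) = {ε, a, d, f, h}.
FIRST(Q): from Q→S h L we get {a, d, f, h}; from Q→ε we get {ε}. So FIRST(Q) = {ε, a, d, f, h}.
FIRST(L): from L→S we get {ε, a, d, f, h}; from L→a Q d E we get {a}; from L→ε we get {ε}. So FIRST(L) = {ε, a, d, f, h}.
FIRST(B): from B→E B we get {f}; from B→L Q f we get {a, d, f, h}; from B→d L a we get {d}. So FIRST(B) = {a, d, f, h}.
FOLLOW(S) includes $ since S is the start symbol.
FOLLOW(Q): in L→a Q d E, Q is followed by d E with FIRST {d}; in B→L Q f, Q is followed by f with FIRST {f}. Thus FOLLOW(Q) = {d, f}.
FOLLOW(L): in Q→S h L, the suffix after L is empty, so FOLLOW(L) ⊇ FOLLOW(Q) = {d, f}; in B→L Q f, L is followed by Q f with FIRST {a, d, f, h}; in B→d L a, L is followed by a with FIRST {a}. Thus FOLLOW(L) = {a, d, f, h}.
FOLLOW(S): in Q→S h L, S is followed by h L with FIRST {h}; in L→S, the suffix after S is empty, so FOLLOW(S) ⊇ FOLLOW(L) = {a, d, f, h}. Thus FOLLOW(S) = {$, a, d, f, h}.
FOLLOW(E): in S→B E h, E is followed by h with FIRST {h}; in L→a Q d E, the suffix after E is empty, so FOLLOW(E) ⊇ FOLLOW(L) = {a, d, f, h}; in B→E B, E is followed by B with FIRST {a, d, f, h}. Thus FOLLOW(E) = {a, d, f, h}.
FOLLOW(B): in S→B E h, B is followed by E h with FIRST {f}; in B→E B, the suffix after B is empty (adds nothing new). Thus FOLLOW(B) = {f}.

{a, d, f, h}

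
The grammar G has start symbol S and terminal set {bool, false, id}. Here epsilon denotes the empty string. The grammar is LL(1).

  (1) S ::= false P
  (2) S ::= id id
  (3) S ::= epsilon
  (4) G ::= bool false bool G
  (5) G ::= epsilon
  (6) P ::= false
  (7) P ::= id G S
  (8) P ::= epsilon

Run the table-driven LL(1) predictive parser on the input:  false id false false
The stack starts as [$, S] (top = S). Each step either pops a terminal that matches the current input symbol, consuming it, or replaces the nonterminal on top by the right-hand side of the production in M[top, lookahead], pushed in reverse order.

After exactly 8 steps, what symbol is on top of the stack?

step 1: stack=$ S  input=false id false false $  — expand S ::= false P
step 2: stack=$ P false  input=false id false false $  — match false
step 3: stack=$ P  input=id false false $  — expand P ::= id G S
step 4: stack=$ S G id  input=id false false $  — match id
step 5: stack=$ S G  input=false false $  — expand G ::= epsilon
step 6: stack=$ S  input=false false $  — expand S ::= false P
step 7: stack=$ P false  input=false false $  — match false
step 8: stack=$ P  input=false $  — expand P ::= false
Stack after step 8: $ false (top = false).

false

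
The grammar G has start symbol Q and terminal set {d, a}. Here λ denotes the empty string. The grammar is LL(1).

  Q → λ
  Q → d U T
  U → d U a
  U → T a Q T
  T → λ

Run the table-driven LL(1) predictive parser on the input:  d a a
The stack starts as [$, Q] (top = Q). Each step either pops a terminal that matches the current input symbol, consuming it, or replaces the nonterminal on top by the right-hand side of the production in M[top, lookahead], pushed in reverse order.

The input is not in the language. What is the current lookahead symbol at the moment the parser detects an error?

a

     Stack        Input    Action
  1  $ Q          d a a $  expand Q → d U T
  2  $ T U d      d a a $  match d
  3  $ T U        a a $    expand U → T a Q T
  4  $ T T Q a T  a a $    expand T → λ
  5  $ T T Q a    a a $    match a
  6  $ T T Q      a $      expand Q → λ
  7  $ T T        a $      expand T → λ
  8  $ T          a $      expand T → λ
  9  $            a $      error: stack empty but input remains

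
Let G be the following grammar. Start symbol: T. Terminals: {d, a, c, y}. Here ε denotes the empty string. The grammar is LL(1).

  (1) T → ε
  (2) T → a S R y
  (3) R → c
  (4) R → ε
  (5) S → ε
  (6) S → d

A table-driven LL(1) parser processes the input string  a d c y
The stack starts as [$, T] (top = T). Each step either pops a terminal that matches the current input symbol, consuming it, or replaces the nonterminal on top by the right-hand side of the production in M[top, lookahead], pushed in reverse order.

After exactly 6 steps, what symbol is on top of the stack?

     Stack      Input      Action
  1  $ T        a d c y $  expand T → a S R y
  2  $ y R S a  a d c y $  match a
  3  $ y R S    d c y $    expand S → d
  4  $ y R d    d c y $    match d
  5  $ y R      c y $      expand R → c
  6  $ y c      c y $      match c
Stack after step 6: $ y (top = y).

y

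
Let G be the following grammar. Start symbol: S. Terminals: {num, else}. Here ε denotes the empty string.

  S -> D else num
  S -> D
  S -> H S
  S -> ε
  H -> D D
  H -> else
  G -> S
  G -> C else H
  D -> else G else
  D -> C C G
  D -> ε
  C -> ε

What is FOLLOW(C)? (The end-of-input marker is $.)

{$, else}

FIRST(C) = {ε}
FIRST(S) = {ε, else}  (via D else num, D, H S)
FIRST(G) = {ε, else}  (via S, C else H)
FIRST(D) = {ε, else}  (via C C G)
FIRST(H) = {ε, else}  (via D D)
FOLLOW(S) includes $ since S is the start symbol.
FOLLOW(S): in S->H S, the suffix after S is empty (adds nothing new); in G->S, the suffix after S is empty, so FOLLOW(S) ⊇ FOLLOW(G) = {$, else}. Thus FOLLOW(S) = {$, else}.
FOLLOW(H): in S->H S, H is followed by S with FIRST {ε, else}; in S->H S, the suffix after H is nullable, so FOLLOW(H) ⊇ FOLLOW(S) = {$, else}; in G->C else H, the suffix after H is empty, so FOLLOW(H) ⊇ FOLLOW(G) = {$, else}. Thus FOLLOW(H) = {$, else}.
FOLLOW(D): in S->D else num, D is followed by else num with FIRST {else}; in S->D, the suffix after D is empty, so FOLLOW(D) ⊇ FOLLOW(S) = {$, else}; in H->D D (occurrence 1), D is followed by D with FIRST {ε, else}; in H->D D (occurrence 1), the suffix after D is nullable, so FOLLOW(D) ⊇ FOLLOW(H) = {$, else}; in H->D D (occurrence 2), the suffix after D is empty, so FOLLOW(D) ⊇ FOLLOW(H) = {$, else}. Thus FOLLOW(D) = {$, else}.
FOLLOW(G): in D->else G else, G is followed by else with FIRST {else}; in D->C C G, the suffix after G is empty, so FOLLOW(G) ⊇ FOLLOW(D) = {$, else}. Thus FOLLOW(G) = {$, else}.
FOLLOW(C): in G->C else H, C is followed by else H with FIRST {else}; in D->C C G (occurrence 1), C is followed by C G with FIRST {ε, else}; in D->C C G (occurrence 1), the suffix after C is nullable, so FOLLOW(C) ⊇ FOLLOW(D) = {$, else}; in D->C C G (occurrence 2), C is followed by G with FIRST {ε, else}; in D->C C G (occurrence 2), the suffix after C is nullable, so FOLLOW(C) ⊇ FOLLOW(D) = {$, else}. Thus FOLLOW(C) = {$, else}.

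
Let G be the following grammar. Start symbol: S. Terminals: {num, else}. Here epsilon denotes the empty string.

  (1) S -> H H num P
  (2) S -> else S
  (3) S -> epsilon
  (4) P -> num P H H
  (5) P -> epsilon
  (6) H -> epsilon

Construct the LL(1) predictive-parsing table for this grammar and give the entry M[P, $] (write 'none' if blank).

FIRST(P) = {epsilon, num}
FIRST(H) = {epsilon}
FIRST(S) = {epsilon, else, num}  (via H H num P)
FOLLOW(S) includes $ since S is the start symbol.
FOLLOW(S): in S->else S, the suffix after S is empty (adds nothing new). Thus FOLLOW(S) = {$}.
FOLLOW(P): in S->H H num P, the suffix after P is empty, so FOLLOW(P) ⊇ FOLLOW(S) = {$}; in P->num P H H, P is followed by H H with FIRST {epsilon}; in P->num P H H, the suffix after P is nullable (adds nothing new). Thus FOLLOW(P) = {$}.
For P -> num P H H: FIRST(num P H H) = {num}, so it goes in M[P, t] for t ∈ {num}.
For P -> epsilon: FIRST(epsilon) = {epsilon}, so it goes in M[P, t] for t ∈ {}; since epsilon ∈ FIRST, also for every t ∈ FOLLOW(P) = {$}.

P -> epsilon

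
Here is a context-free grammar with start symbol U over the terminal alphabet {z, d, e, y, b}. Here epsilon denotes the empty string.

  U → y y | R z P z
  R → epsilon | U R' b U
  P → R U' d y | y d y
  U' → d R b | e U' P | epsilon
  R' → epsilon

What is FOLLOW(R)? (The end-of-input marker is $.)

{b, d, e, z}

FIRST(U') = {epsilon, d, e}
FIRST(R') = {epsilon}
FIRST(U) = {y, z}  (via R z P z)
FIRST(R) = {epsilon, y, z}  (via U R' b U)
FIRST(P) = {d, e, y, z}  (via R U' d y)
FOLLOW(U) includes $ since U is the start symbol.
FOLLOW(R): in U→R z P z, R is followed by z P z with FIRST {z}; in P→R U' d y, R is followed by U' d y with FIRST {d, e}; in U'→d R b, R is followed by b with FIRST {b}. Thus FOLLOW(R) = {b, d, e, z}.
FOLLOW(U): in R→U R' b U (occurrence 1), U is followed by R' b U with FIRST {b}; in R→U R' b U (occurrence 2), the suffix after U is empty, so FOLLOW(U) ⊇ FOLLOW(R) = {b, d, e, z}. Thus FOLLOW(U) = {$, b, d, e, z}.
FOLLOW(U'): in P→R U' d y, U' is followed by d y with FIRST {d}; in U'→e U' P, U' is followed by P with FIRST {d, e, y, z}. Thus FOLLOW(U') = {d, e, y, z}.
FOLLOW(P): in U→R z P z, P is followed by z with FIRST {z}; in U'→e U' P, the suffix after P is empty, so FOLLOW(P) ⊇ FOLLOW(U') = {d, e, y, z}. Thus FOLLOW(P) = {d, e, y, z}.
FOLLOW(R'): in R→U R' b U, R' is followed by b U with FIRST {b}. Thus FOLLOW(R') = {b}.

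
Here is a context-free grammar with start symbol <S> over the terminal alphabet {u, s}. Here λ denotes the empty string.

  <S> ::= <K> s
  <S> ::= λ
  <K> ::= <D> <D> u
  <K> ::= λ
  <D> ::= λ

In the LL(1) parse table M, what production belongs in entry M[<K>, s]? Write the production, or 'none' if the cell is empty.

<K> ::= λ

FIRST(<D>) = {λ}
FIRST(<K>) = {λ, u}  (via <D> <D> u)
FIRST(<S>) = {λ, s, u}  (via <K> s)
FOLLOW(<S>) includes $ since <S> is the start symbol.
FOLLOW(<K>): in <S>::=<K> s, <K> is followed by s with FIRST {s}. Thus FOLLOW(<K>) = {s}.
For <K> ::= <D> <D> u: FIRST(<D> <D> u) = {u}, so it goes in M[<K>, t] for t ∈ {u}.
For <K> ::= λ: FIRST(λ) = {λ}, so it goes in M[<K>, t] for t ∈ {}; since λ ∈ FIRST, also for every t ∈ FOLLOW(<K>) = {s}.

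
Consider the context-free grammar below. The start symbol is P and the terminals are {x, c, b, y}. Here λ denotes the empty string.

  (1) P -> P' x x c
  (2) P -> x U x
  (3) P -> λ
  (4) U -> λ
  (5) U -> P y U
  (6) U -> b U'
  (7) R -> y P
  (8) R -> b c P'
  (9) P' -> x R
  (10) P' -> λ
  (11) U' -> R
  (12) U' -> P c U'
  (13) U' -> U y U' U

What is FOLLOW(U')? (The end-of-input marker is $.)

FIRST(R): from R->y P we get {y}; from R->b c P' we get {b}. So FIRST(R) = {b, y}.
FIRST(P'): from P'->x R we get {x}; from P'->λ we get {λ}. So FIRST(P') = {λ, x}.
FIRST(P): from P->P' x x c we get {x}; from P->x U x we get {x}; from P->λ we get {λ}. So FIRST(P) = {λ, x}.
FIRST(U): from U->λ we get {λ}; from U->P y U we get {x, y}; from U->b U' we get {b}. So FIRST(U) = {λ, b, x, y}.
FIRST(U'): from U'->R we get {b, y}; from U'->P c U' we get {c, x}; from U'->U y U' U we get {b, x, y}. So FIRST(U') = {b, c, x, y}.
FOLLOW(P) includes $ since P is the start symbol.
FOLLOW(P): in U->P y U, P is followed by y U with FIRST {y}; in R->y P, the suffix after P is empty, so FOLLOW(P) ⊇ FOLLOW(R) = {b, x, y}; in U'->P c U', P is followed by c U' with FIRST {c}. Thus FOLLOW(P) = {$, b, c, x, y}.
FOLLOW(U): in P->x U x, U is followed by x with FIRST {x}; in U->P y U, the suffix after U is empty (adds nothing new); in U'->U y U' U (occurrence 1), U is followed by y U' U with FIRST {y}; in U'->U y U' U (occurrence 2), the suffix after U is empty, so FOLLOW(U) ⊇ FOLLOW(U') = {b, x, y}. Thus FOLLOW(U) = {b, x, y}.
FOLLOW(U'): in U->b U', the suffix after U' is empty, so FOLLOW(U') ⊇ FOLLOW(U) = {b, x, y}; in U'->P c U', the suffix after U' is empty (adds nothing new); in U'->U y U' U, U' is followed by U with FIRST {λ, b, x, y}; in U'->U y U' U, the suffix after U' is nullable (adds nothing new). Thus FOLLOW(U') = {b, x, y}.
FOLLOW(R): in P'->x R, the suffix after R is empty, so FOLLOW(R) ⊇ FOLLOW(P') = {b, x, y}; in U'->R, the suffix after R is empty, so FOLLOW(R) ⊇ FOLLOW(U') = {b, x, y}. Thus FOLLOW(R) = {b, x, y}.
FOLLOW(P'): in P->P' x x c, P' is followed by x x c with FIRST {x}; in R->b c P', the suffix after P' is empty, so FOLLOW(P') ⊇ FOLLOW(R) = {b, x, y}. Thus FOLLOW(P') = {b, x, y}.

{b, x, y}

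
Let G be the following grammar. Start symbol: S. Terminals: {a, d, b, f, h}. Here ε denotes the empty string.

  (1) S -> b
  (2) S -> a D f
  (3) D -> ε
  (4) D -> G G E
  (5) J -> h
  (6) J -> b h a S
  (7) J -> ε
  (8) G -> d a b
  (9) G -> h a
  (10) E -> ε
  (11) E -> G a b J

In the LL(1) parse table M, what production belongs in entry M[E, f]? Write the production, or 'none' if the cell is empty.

FIRST(S) = {a, b}
FIRST(J) = {ε, b, h}
FIRST(G) = {d, h}
FIRST(D) = {ε, d, h}  (via G G E)
FIRST(E) = {ε, d, h}  (via G a b J)
FOLLOW(S) includes $ since S is the start symbol.
FOLLOW(D): in S->a D f, D is followed by f with FIRST {f}. Thus FOLLOW(D) = {f}.
FOLLOW(E): in D->G G E, the suffix after E is empty, so FOLLOW(E) ⊇ FOLLOW(D) = {f}. Thus FOLLOW(E) = {f}.
For E -> ε: FIRST(ε) = {ε}, so it goes in M[E, t] for t ∈ {}; since ε ∈ FIRST, also for every t ∈ FOLLOW(E) = {f}.
For E -> G a b J: FIRST(G a b J) = {d, h}, so it goes in M[E, t] for t ∈ {d, h}.

E -> ε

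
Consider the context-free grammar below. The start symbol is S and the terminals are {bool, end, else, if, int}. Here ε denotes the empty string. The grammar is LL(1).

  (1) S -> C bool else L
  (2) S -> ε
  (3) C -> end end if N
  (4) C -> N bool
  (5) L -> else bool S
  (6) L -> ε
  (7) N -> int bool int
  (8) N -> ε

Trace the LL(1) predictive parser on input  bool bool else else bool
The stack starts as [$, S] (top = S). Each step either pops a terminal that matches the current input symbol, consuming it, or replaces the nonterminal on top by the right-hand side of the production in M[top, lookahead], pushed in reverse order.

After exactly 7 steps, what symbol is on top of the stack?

step 1: stack=$ S  input=bool bool else else bool $  — expand S -> C bool else L
step 2: stack=$ L else bool C  input=bool bool else else bool $  — expand C -> N bool
step 3: stack=$ L else bool bool N  input=bool bool else else bool $  — expand N -> ε
step 4: stack=$ L else bool bool  input=bool bool else else bool $  — match bool
step 5: stack=$ L else bool  input=bool else else bool $  — match bool
step 6: stack=$ L else  input=else else bool $  — match else
step 7: stack=$ L  input=else bool $  — expand L -> else bool S
Stack after step 7: $ S bool else (top = else).

else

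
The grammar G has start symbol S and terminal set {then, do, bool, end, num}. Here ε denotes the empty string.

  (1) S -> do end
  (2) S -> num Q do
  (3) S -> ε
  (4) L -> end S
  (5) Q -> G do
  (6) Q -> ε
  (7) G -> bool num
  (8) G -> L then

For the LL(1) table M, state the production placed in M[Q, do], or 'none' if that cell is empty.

Q -> ε

FIRST(S): from S->do end we get {do}; from S->num Q do we get {num}; from S->ε we get {ε}. So FIRST(S) = {ε, do, num}.
FIRST(L): from L->end S we get {end}. So FIRST(L) = {end}.
FIRST(G): from G->bool num we get {bool}; from G->L then we get {end}. So FIRST(G) = {bool, end}.
FIRST(Q): from Q->G do we get {bool, end}; from Q->ε we get {ε}. So FIRST(Q) = {ε, bool, end}.
FOLLOW(S) includes $ since S is the start symbol.
FOLLOW(Q): in S->num Q do, Q is followed by do with FIRST {do}. Thus FOLLOW(Q) = {do}.
For Q -> G do: FIRST(G do) = {bool, end}, so it goes in M[Q, t] for t ∈ {bool, end}.
For Q -> ε: FIRST(ε) = {ε}, so it goes in M[Q, t] for t ∈ {}; since ε ∈ FIRST, also for every t ∈ FOLLOW(Q) = {do}.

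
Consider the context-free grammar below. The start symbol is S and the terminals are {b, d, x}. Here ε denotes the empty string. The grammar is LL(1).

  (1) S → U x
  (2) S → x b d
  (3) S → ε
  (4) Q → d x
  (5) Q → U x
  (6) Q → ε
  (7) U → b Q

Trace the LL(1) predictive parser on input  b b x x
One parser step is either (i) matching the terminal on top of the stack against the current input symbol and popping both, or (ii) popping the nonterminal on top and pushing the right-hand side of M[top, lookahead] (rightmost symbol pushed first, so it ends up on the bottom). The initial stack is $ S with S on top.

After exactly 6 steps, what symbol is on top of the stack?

Q

step 1: stack=$ S  input=b b x x $  — expand S → U x
step 2: stack=$ x U  input=b b x x $  — expand U → b Q
step 3: stack=$ x Q b  input=b b x x $  — match b
step 4: stack=$ x Q  input=b x x $  — expand Q → U x
step 5: stack=$ x x U  input=b x x $  — expand U → b Q
step 6: stack=$ x x Q b  input=b x x $  — match b
Stack after step 6: $ x x Q (top = Q).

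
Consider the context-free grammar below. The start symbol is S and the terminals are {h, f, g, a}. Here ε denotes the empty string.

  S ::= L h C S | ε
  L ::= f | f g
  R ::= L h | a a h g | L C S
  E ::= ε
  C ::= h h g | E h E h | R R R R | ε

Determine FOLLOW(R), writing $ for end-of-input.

{$, a, f}

FIRST(L): from L::=f we get {f}; from L::=f g we get {f}. So FIRST(L) = {f}.
FIRST(E): from E::=ε we get {ε}. So FIRST(E) = {ε}.
FIRST(S): from S::=L h C S we get {f}; from S::=ε we get {ε}. So FIRST(S) = {ε, f}.
FIRST(R): from R::=L h we get {f}; from R::=a a h g we get {a}; from R::=L C S we get {f}. So FIRST(R) = {a, f}.
FIRST(C): from C::=h h g we get {h}; from C::=E h E h we get {h}; from C::=R R R R we get {a, f}; from C::=ε we get {ε}. So FIRST(C) = {ε, a, f, h}.
FOLLOW(S) includes $ since S is the start symbol.
FOLLOW(E): in C::=E h E h (occurrence 1), E is followed by h E h with FIRST {h}; in C::=E h E h (occurrence 2), E is followed by h with FIRST {h}. Thus FOLLOW(E) = {h}.
FOLLOW(S): in S::=L h C S, the suffix after S is empty (adds nothing new); in R::=L C S, the suffix after S is empty, so FOLLOW(S) ⊇ FOLLOW(R) = {$, a, f}. Thus FOLLOW(S) = {$, a, f}.
FOLLOW(L): in S::=L h C S, L is followed by h C S with FIRST {h}; in R::=L h, L is followed by h with FIRST {h}; in R::=L C S, L is followed by C S with FIRST {ε, a, f, h}; in R::=L C S, the suffix after L is nullable, so FOLLOW(L) ⊇ FOLLOW(R) = {$, a, f}. Thus FOLLOW(L) = {$, a, f, h}.
FOLLOW(R): in C::=R R R R (occurrence 1), R is followed by R R R with FIRST {a, f}; in C::=R R R R (occurrence 2), R is followed by R R with FIRST {a, f}; in C::=R R R R (occurrence 3), R is followed by R with FIRST {a, f}; in C::=R R R R (occurrence 4), the suffix after R is empty, so FOLLOW(R) ⊇ FOLLOW(C) = {$, a, f}. Thus FOLLOW(R) = {$, a, f}.
FOLLOW(C): in S::=L h C S, C is followed by S with FIRST {ε, f}; in S::=L h C S, the suffix after C is nullable, so FOLLOW(C) ⊇ FOLLOW(S) = {$, a, f}; in R::=L C S, C is followed by S with FIRST {ε, f}; in R::=L C S, the suffix after C is nullable, so FOLLOW(C) ⊇ FOLLOW(R) = {$, a, f}. Thus FOLLOW(C) = {$, a, f}.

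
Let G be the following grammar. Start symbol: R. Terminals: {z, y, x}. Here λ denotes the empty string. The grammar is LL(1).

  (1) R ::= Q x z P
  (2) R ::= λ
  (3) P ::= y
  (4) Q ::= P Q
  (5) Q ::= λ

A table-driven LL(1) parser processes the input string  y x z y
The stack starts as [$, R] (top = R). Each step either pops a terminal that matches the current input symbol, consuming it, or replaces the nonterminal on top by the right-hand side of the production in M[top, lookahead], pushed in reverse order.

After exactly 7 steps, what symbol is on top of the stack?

P

step 1: stack=$ R  input=y x z y $  — expand R ::= Q x z P
step 2: stack=$ P z x Q  input=y x z y $  — expand Q ::= P Q
step 3: stack=$ P z x Q P  input=y x z y $  — expand P ::= y
step 4: stack=$ P z x Q y  input=y x z y $  — match y
step 5: stack=$ P z x Q  input=x z y $  — expand Q ::= λ
step 6: stack=$ P z x  input=x z y $  — match x
step 7: stack=$ P z  input=z y $  — match z
Stack after step 7: $ P (top = P).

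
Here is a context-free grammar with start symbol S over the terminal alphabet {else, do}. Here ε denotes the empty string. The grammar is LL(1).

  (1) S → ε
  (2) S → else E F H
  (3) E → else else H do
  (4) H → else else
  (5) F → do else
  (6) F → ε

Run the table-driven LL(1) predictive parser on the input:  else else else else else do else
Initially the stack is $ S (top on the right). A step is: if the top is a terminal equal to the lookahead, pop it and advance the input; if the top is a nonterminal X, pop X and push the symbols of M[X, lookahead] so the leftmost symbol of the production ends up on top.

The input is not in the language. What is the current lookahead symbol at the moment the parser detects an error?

step 1: stack=$ S  input=else else else else else do else $  — expand S → else E F H
step 2: stack=$ H F E else  input=else else else else else do else $  — match else
step 3: stack=$ H F E  input=else else else else do else $  — expand E → else else H do
step 4: stack=$ H F do H else else  input=else else else else do else $  — match else
step 5: stack=$ H F do H else  input=else else else do else $  — match else
step 6: stack=$ H F do H  input=else else do else $  — expand H → else else
step 7: stack=$ H F do else else  input=else else do else $  — match else
step 8: stack=$ H F do else  input=else do else $  — match else
step 9: stack=$ H F do  input=do else $  — match do
step 10: stack=$ H F  input=else $  — expand F → ε
step 11: stack=$ H  input=else $  — expand H → else else
step 12: stack=$ else else  input=else $  — match else
step 13: stack=$ else  input=$  — error: top is terminal else but lookahead is $

$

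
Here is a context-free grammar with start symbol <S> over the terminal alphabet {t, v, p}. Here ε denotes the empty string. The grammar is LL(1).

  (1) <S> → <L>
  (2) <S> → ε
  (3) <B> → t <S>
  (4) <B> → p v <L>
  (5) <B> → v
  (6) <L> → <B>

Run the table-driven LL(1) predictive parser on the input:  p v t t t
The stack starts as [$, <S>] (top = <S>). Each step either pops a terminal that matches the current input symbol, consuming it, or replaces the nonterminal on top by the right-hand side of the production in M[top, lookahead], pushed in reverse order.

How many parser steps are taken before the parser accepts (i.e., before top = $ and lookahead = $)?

step 1: stack=$ <S>  input=p v t t t $  — expand <S> → <L>
step 2: stack=$ <L>  input=p v t t t $  — expand <L> → <B>
step 3: stack=$ <B>  input=p v t t t $  — expand <B> → p v <L>
step 4: stack=$ <L> v p  input=p v t t t $  — match p
step 5: stack=$ <L> v  input=v t t t $  — match v
step 6: stack=$ <L>  input=t t t $  — expand <L> → <B>
step 7: stack=$ <B>  input=t t t $  — expand <B> → t <S>
step 8: stack=$ <S> t  input=t t t $  — match t
step 9: stack=$ <S>  input=t t $  — expand <S> → <L>
step 10: stack=$ <L>  input=t t $  — expand <L> → <B>
step 11: stack=$ <B>  input=t t $  — expand <B> → t <S>
step 12: stack=$ <S> t  input=t t $  — match t
step 13: stack=$ <S>  input=t $  — expand <S> → <L>
step 14: stack=$ <L>  input=t $  — expand <L> → <B>
step 15: stack=$ <B>  input=t $  — expand <B> → t <S>
step 16: stack=$ <S> t  input=t $  — match t
step 17: stack=$ <S>  input=$  — expand <S> → ε
Accept reached after 17 steps.

17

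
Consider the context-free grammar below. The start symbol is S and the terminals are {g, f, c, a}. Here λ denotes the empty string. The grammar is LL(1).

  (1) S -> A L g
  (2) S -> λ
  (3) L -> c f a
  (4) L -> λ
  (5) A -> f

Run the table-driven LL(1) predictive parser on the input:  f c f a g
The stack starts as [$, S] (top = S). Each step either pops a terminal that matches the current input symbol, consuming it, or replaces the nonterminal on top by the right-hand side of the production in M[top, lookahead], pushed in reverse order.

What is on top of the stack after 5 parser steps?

f

step 1: stack=$ S  input=f c f a g $  — expand S -> A L g
step 2: stack=$ g L A  input=f c f a g $  — expand A -> f
step 3: stack=$ g L f  input=f c f a g $  — match f
step 4: stack=$ g L  input=c f a g $  — expand L -> c f a
step 5: stack=$ g a f c  input=c f a g $  — match c
Stack after step 5: $ g a f (top = f).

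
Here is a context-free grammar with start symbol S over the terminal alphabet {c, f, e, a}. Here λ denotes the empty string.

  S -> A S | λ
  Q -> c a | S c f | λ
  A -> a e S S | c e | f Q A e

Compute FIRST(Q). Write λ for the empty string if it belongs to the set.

{λ, a, c, f}

FIRST(A): from A->a e S S we get {a}; from A->c e we get {c}; from A->f Q A e we get {f}. So FIRST(A) = {a, c, f}.
FIRST(S): from S->A S we get {a, c, f}; from S->λ we get {λ}. So FIRST(S) = {λ, a, c, f}.
FIRST(Q): from Q->c a we get {c}; from Q->S c f we get {a, c, f}; from Q->λ we get {λ}. So FIRST(Q) = {λ, a, c, f}.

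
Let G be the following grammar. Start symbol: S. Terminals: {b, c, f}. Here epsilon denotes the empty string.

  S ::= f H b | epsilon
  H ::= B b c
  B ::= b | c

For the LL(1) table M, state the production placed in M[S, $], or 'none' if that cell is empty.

S ::= epsilon

FIRST(S) = {epsilon, f}
FIRST(B) = {b, c}
FIRST(H) = {b, c}  (via B b c)
FOLLOW(S) includes $ since S is the start symbol.
FOLLOW(S): S appears on no right-hand side. Thus FOLLOW(S) = {$}.
For S ::= f H b: FIRST(f H b) = {f}, so it goes in M[S, t] for t ∈ {f}.
For S ::= epsilon: FIRST(epsilon) = {epsilon}, so it goes in M[S, t] for t ∈ {}; since epsilon ∈ FIRST, also for every t ∈ FOLLOW(S) = {$}.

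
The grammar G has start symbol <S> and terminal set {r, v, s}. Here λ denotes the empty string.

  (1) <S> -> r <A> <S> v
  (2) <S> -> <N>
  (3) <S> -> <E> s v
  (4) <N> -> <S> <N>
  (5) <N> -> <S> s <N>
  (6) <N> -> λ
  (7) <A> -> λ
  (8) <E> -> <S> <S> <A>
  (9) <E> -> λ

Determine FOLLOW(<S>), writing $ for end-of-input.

FIRST(<A>): from <A>->λ we get {λ}. So FIRST(<A>) = {λ}.
FIRST(<S>): from <S>->r <A> <S> v we get {r}; from <S>-><N> we get {λ, r, s}; from <S>-><E> s v we get {r, s}. So FIRST(<S>) = {λ, r, s}.
FIRST(<N>): from <N>-><S> <N> we get {λ, r, s}; from <N>-><S> s <N> we get {r, s}; from <N>->λ we get {λ}. So FIRST(<N>) = {λ, r, s}.
FIRST(<E>): from <E>-><S> <S> <A> we get {λ, r, s}; from <E>->λ we get {λ}. So FIRST(<E>) = {λ, r, s}.
FOLLOW(<S>) includes $ since <S> is the start symbol.
FOLLOW(<E>): in <S>-><E> s v, <E> is followed by s v with FIRST {s}. Thus FOLLOW(<E>) = {s}.
FOLLOW(<A>): in <S>->r <A> <S> v, <A> is followed by <S> v with FIRST {r, s, v}; in <E>-><S> <S> <A>, the suffix after <A> is empty, so FOLLOW(<A>) ⊇ FOLLOW(<E>) = {s}. Thus FOLLOW(<A>) = {r, s, v}.
FOLLOW(<S>): in <S>->r <A> <S> v, <S> is followed by v with FIRST {v}; in <N>-><S> <N>, <S> is followed by <N> with FIRST {λ, r, s}; in <N>-><S> <N>, the suffix after <S> is nullable, so FOLLOW(<S>) ⊇ FOLLOW(<N>) = {$, r, s, v}; in <N>-><S> s <N>, <S> is followed by s <N> with FIRST {s}; in <E>-><S> <S> <A> (occurrence 1), <S> is followed by <S> <A> with FIRST {λ, r, s}; in <E>-><S> <S> <A> (occurrence 1), the suffix after <S> is nullable, so FOLLOW(<S>) ⊇ FOLLOW(<E>) = {s}; in <E>-><S> <S> <A> (occurrence 2), <S> is followed by <A> with FIRST {λ}; in <E>-><S> <S> <A> (occurrence 2), the suffix after <S> is nullable, so FOLLOW(<S>) ⊇ FOLLOW(<E>) = {s}. Thus FOLLOW(<S>) = {$, r, s, v}.
FOLLOW(<N>): in <S>-><N>, the suffix after <N> is empty, so FOLLOW(<N>) ⊇ FOLLOW(<S>) = {$, r, s, v}; in <N>-><S> <N>, the suffix after <N> is empty (adds nothing new); in <N>-><S> s <N>, the suffix after <N> is empty (adds nothing new). Thus FOLLOW(<N>) = {$, r, s, v}.

{$, r, s, v}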